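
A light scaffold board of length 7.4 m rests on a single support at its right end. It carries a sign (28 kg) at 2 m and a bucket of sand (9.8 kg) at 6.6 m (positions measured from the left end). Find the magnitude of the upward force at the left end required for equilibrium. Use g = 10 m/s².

Sum moments about the right end (the unknown pivot reaction has zero arm there).
Sign: 28 × 10 = 280 N down at 2 m → arm 5.4 m, τ = 280 × 5.4 = 1512 N·m counterclockwise.
Bucket of sand: 9.8 × 10 = 98 N down at 6.6 m → arm 0.8 m, τ = 98 × 0.8 = 78.4 N·m counterclockwise.
Net moment of the loads = 1590 N·m counterclockwise.
The upward force F acts at the left end, arm 7.4 m, giving F × 7.4 clockwise.
Setting net torque to zero: F × 7.4 = 1590 → F = 1590 / 7.4 = 215 N.

F ≈ 215 N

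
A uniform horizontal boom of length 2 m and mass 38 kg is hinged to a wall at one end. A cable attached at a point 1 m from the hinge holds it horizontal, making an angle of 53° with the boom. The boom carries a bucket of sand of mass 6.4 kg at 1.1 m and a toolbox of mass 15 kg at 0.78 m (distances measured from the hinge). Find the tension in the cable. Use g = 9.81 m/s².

Taking torques about the hinge:
Beam weight: 38 × 9.81 = 372.8 N down at 1 m → arm 1 m, τ = 372.8 × 1 = 372.8 N·m clockwise.
Bucket of sand: 6.4 × 9.81 = 62.78 N down at 1.1 m → arm 1.1 m, τ = 62.78 × 1.1 = 69.06 N·m clockwise.
Toolbox: 15 × 9.81 = 147.2 N down at 0.78 m → arm 0.78 m, τ = 147.2 × 0.78 = 114.8 N·m clockwise.
Total clockwise load moment = 556.7 N·m.
The cable tension T acts at 1 m; only its component perpendicular to the boom, T sinθ, produces torque. sin 53° = 0.7986.
For rotational equilibrium, T × 1 × 0.7986 = 556.7, so T = 556.7 / 0.7986 = 697 N.

T ≈ 697 N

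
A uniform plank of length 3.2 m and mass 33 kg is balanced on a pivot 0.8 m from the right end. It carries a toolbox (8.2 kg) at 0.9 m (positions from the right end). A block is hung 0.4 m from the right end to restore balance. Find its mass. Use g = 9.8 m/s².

m ≈ 68 kg

Taking torques about the pivot (at 0.8 m from the right end):
Beam weight: 33 × 9.8 = 323.4 N down at 1.6 m → arm 0.8 m, τ = 323.4 × 0.8 = 258.7 N·m counterclockwise.
Toolbox: 8.2 × 9.8 = 80.36 N down at 0.9 m → arm 0.1 m, τ = 80.36 × 0.1 = 8.036 N·m counterclockwise.
Net moment of known loads = 266.7 N·m counterclockwise.
An unknown mass m at 0.4 m has arm 0.4 m; its moment is m·g·0.4 clockwise.
Στ = 0 ⇒ m × 9.8 × 0.4 = 266.7 ⇒ m = 266.7 / (9.8 × 0.4) = 68 kg.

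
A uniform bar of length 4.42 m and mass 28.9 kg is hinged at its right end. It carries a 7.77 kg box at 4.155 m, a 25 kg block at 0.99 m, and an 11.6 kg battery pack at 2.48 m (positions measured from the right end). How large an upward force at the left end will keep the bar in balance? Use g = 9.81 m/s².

F ≈ 332 N

Sum moments about the right end (the unknown pivot reaction has zero arm there).
Beam weight: 28.9 × 9.81 = 283.5 N down at 2.21 m → arm 2.21 m, τ = 283.5 × 2.21 = 626.5 N·m counterclockwise.
Box: 7.77 × 9.81 = 76.22 N down at 4.155 m → arm 4.155 m, τ = 76.22 × 4.155 = 316.7 N·m counterclockwise.
Block: 25 × 9.81 = 245.2 N down at 0.99 m → arm 0.99 m, τ = 245.2 × 0.99 = 242.7 N·m counterclockwise.
Battery pack: 11.6 × 9.81 = 113.8 N down at 2.48 m → arm 2.48 m, τ = 113.8 × 2.48 = 282.2 N·m counterclockwise.
Net moment of the loads = 1468 N·m counterclockwise.
The upward force F acts at the left end, arm 4.42 m, giving F × 4.42 clockwise.
Balancing moments: F × 4.42 = 1468, giving F = 1468 / 4.42 = 332 N.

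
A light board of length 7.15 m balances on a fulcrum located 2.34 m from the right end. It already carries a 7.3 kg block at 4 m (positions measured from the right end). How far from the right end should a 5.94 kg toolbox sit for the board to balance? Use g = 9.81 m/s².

x ≈ 0.3 m from the right end

Sum moments about the fulcrum (at 2.34 m from the right end) (the support reaction has zero arm there).
Block: 7.3 × 9.81 = 71.61 N down at 4 m → arm 1.66 m, τ = 71.61 × 1.66 = 118.9 N·m counterclockwise.
Net moment of existing loads = 118.9 N·m counterclockwise.
The toolbox weighs 5.94 × 9.81 = 58.27 N and must supply an equal clockwise moment, so its lever arm about the fulcrum is 118.9 / 58.27 = 2.04 m.
That puts it at 2.34 − 2.04 = 0.3 m from the right end.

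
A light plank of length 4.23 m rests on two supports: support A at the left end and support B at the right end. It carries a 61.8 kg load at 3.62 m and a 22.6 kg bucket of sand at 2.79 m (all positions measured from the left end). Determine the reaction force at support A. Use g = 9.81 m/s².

R_A ≈ 163 N

Taking torques about support B:
Load: 61.8 × 9.81 = 606.3 N down at 3.62 m → arm 0.61 m, τ = 606.3 × 0.61 = 369.8 N·m counterclockwise.
Bucket of sand: 22.6 × 9.81 = 221.7 N down at 2.79 m → arm 1.44 m, τ = 221.7 × 1.44 = 319.2 N·m counterclockwise.
Net load moment about support B = 689 N·m counterclockwise.
Reaction R at support A is upward at 0 m, arm 4.23 m → moment R × 4.23 clockwise.
Στ = 0 ⇒ R × 4.23 = 689 ⇒ R = 163 N.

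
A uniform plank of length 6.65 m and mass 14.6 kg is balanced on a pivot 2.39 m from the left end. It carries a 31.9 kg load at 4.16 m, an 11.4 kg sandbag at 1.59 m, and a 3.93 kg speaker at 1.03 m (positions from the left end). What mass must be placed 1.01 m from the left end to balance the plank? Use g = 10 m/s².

m ≈ 40.3 kg

Taking torques about the pivot (at 2.39 m from the left end):
Beam weight: 14.6 × 10 = 146 N down at 3.325 m → arm 0.935 m, τ = 146 × 0.935 = 136.5 N·m clockwise.
Load: 31.9 × 10 = 319 N down at 4.16 m → arm 1.77 m, τ = 319 × 1.77 = 564.6 N·m clockwise.
Sandbag: 11.4 × 10 = 114 N down at 1.59 m → arm 0.8 m, τ = 114 × 0.8 = 91.2 N·m counterclockwise.
Speaker: 3.93 × 10 = 39.3 N down at 1.03 m → arm 1.36 m, τ = 39.3 × 1.36 = 53.45 N·m counterclockwise.
Net moment of known loads = 556.4 N·m clockwise.
An unknown mass m at 1.01 m has arm 1.38 m; its moment is m·g·1.38 counterclockwise.
For rotational equilibrium, m × 10 × 1.38 = 556.4, so m = 556.4 / (10 × 1.38) = 40.3 kg.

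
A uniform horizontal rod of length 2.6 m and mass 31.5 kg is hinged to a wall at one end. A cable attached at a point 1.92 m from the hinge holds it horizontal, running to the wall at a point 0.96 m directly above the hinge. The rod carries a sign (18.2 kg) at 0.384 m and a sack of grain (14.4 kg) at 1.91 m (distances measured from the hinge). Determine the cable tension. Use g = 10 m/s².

T ≈ 879 N

About the hinge:
Beam weight: 31.5 × 10 = 315 N down at 1.3 m → arm 1.3 m, τ = 315 × 1.3 = 409.5 N·m clockwise.
Sign: 18.2 × 10 = 182 N down at 0.384 m → arm 0.384 m, τ = 182 × 0.384 = 69.89 N·m clockwise.
Sack of grain: 14.4 × 10 = 144 N down at 1.91 m → arm 1.91 m, τ = 144 × 1.91 = 275 N·m clockwise.
Total clockwise load moment = 754.4 N·m.
The cable tension T acts at 1.92 m; only its component perpendicular to the rod, T sinθ, produces torque. sinθ = h/√(h²+d²) = 0.96/√(0.96²+1.92²) = 0.4472.
Στ = 0 ⇒ T × 1.92 × 0.4472 = 754.4 ⇒ T = 754.4 / 0.8586 = 879 N.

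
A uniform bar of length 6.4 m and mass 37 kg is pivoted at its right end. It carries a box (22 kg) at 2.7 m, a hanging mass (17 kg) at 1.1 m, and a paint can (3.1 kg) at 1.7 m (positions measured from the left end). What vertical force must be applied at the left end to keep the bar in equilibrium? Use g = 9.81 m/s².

Taking torques about the right end:
Beam weight: 37 × 9.81 = 363 N down at 3.2 m → arm 3.2 m, τ = 363 × 3.2 = 1162 N·m counterclockwise.
Box: 22 × 9.81 = 215.8 N down at 2.7 m → arm 3.7 m, τ = 215.8 × 3.7 = 798.5 N·m counterclockwise.
Hanging mass: 17 × 9.81 = 166.8 N down at 1.1 m → arm 5.3 m, τ = 166.8 × 5.3 = 884 N·m counterclockwise.
Paint can: 3.1 × 9.81 = 30.41 N down at 1.7 m → arm 4.7 m, τ = 30.41 × 4.7 = 142.9 N·m counterclockwise.
Net moment of the loads = 2987 N·m counterclockwise.
The upward force F acts at the left end, arm 6.4 m, giving F × 6.4 clockwise.
For rotational equilibrium, F × 6.4 = 2987, so F = 2987 / 6.4 = 467 N.

F ≈ 467 N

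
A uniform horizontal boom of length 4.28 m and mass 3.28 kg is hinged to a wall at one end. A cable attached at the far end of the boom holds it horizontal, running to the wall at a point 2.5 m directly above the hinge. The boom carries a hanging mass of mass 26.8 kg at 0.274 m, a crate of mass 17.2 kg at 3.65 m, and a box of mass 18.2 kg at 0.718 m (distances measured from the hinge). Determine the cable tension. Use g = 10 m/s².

T ≈ 418 N

Taking torques about the hinge:
Beam weight: 3.28 × 10 = 32.8 N down at 2.14 m → arm 2.14 m, τ = 32.8 × 2.14 = 70.19 N·m clockwise.
Hanging mass: 26.8 × 10 = 268 N down at 0.274 m → arm 0.274 m, τ = 268 × 0.274 = 73.43 N·m clockwise.
Crate: 17.2 × 10 = 172 N down at 3.65 m → arm 3.65 m, τ = 172 × 3.65 = 627.8 N·m clockwise.
Box: 18.2 × 10 = 182 N down at 0.718 m → arm 0.718 m, τ = 182 × 0.718 = 130.7 N·m clockwise.
Total clockwise load moment = 902.1 N·m.
The cable tension T acts at 4.28 m; only its component perpendicular to the boom, T sinθ, produces torque. sinθ = h/√(h²+d²) = 2.5/√(2.5²+4.28²) = 0.5044.
For rotational equilibrium, T × 4.28 × 0.5044 = 902.1, so T = 902.1 / 2.159 = 418 N.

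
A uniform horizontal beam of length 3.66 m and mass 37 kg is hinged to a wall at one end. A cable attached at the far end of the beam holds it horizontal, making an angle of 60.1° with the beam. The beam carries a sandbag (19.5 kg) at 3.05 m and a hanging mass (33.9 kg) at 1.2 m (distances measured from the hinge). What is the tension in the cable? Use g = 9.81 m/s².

Take moments about the hinge.
Beam weight: 37 × 9.81 = 363 N down at 1.83 m → arm 1.83 m, τ = 363 × 1.83 = 664.3 N·m clockwise.
Sandbag: 19.5 × 9.81 = 191.3 N down at 3.05 m → arm 3.05 m, τ = 191.3 × 3.05 = 583.5 N·m clockwise.
Hanging mass: 33.9 × 9.81 = 332.6 N down at 1.2 m → arm 1.2 m, τ = 332.6 × 1.2 = 399.1 N·m clockwise.
Total clockwise load moment = 1647 N·m.
The cable tension T acts at 3.66 m; only its component perpendicular to the beam, T sinθ, produces torque. sin 60.1° = 0.8669.
Balancing moments: T × 3.66 × 0.8669 = 1647, giving T = 1647 / 3.173 = 519 N.

T ≈ 519 N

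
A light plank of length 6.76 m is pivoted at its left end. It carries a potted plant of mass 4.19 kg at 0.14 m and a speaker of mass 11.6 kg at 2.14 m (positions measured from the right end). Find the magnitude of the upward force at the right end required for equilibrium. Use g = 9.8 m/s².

F ≈ 118 N

Choose the left end as the axis so the unknown pivot reaction has zero arm there.
Potted plant: 4.19 × 9.8 = 41.06 N down at 0.14 m → arm 6.62 m, τ = 41.06 × 6.62 = 271.8 N·m clockwise.
Speaker: 11.6 × 9.8 = 113.7 N down at 2.14 m → arm 4.62 m, τ = 113.7 × 4.62 = 525.3 N·m clockwise.
Net moment of the loads = 797.1 N·m clockwise.
The upward force F acts at the right end, arm 6.76 m, giving F × 6.76 counterclockwise.
For rotational equilibrium, F × 6.76 = 797.1, so F = 797.1 / 6.76 = 118 N.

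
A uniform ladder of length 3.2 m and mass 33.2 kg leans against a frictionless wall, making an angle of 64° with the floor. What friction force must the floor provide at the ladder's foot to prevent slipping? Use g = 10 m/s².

Taking torques about the foot of the ladder:
Ladder weight 33.2×10 = 332 N acts at 1.6 m along the ladder; its horizontal arm is 1.6·cos64° = 0.7014 m → τ = 232.9 N·m clockwise.
Wall normal N acts horizontally at the top; its moment arm is the height L sinθ = 3.2·sin64° = 2.876 m, counterclockwise.
Στ = 0 ⇒ N × 2.876 = 232.9 ⇒ N = 81 N.
ΣFx = 0: friction at the foot balances the wall's push, so f = N_wall = 81 N.

f ≈ 81 N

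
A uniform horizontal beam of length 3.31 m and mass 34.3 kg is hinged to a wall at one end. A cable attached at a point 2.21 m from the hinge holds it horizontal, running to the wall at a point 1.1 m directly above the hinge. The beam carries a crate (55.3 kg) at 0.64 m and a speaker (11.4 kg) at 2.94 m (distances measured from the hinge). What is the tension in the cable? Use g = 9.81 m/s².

T ≈ 1250 N

About the hinge:
Beam weight: 34.3 × 9.81 = 336.5 N down at 1.655 m → arm 1.655 m, τ = 336.5 × 1.655 = 556.9 N·m clockwise.
Crate: 55.3 × 9.81 = 542.5 N down at 0.64 m → arm 0.64 m, τ = 542.5 × 0.64 = 347.2 N·m clockwise.
Speaker: 11.4 × 9.81 = 111.8 N down at 2.94 m → arm 2.94 m, τ = 111.8 × 2.94 = 328.7 N·m clockwise.
Total clockwise load moment = 1233 N·m.
The cable tension T acts at 2.21 m; only its component perpendicular to the beam, T sinθ, produces torque. sinθ = h/√(h²+d²) = 1.1/√(1.1²+2.21²) = 0.4456.
Στ = 0 ⇒ T × 2.21 × 0.4456 = 1233 ⇒ T = 1233 / 0.9848 = 1250 N.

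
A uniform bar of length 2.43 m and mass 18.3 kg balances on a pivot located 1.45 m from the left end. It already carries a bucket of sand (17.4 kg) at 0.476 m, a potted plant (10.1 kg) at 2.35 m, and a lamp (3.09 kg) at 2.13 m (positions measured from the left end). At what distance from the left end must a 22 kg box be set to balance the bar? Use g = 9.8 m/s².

Taking torques about the pivot (at 1.45 m from the left end):
Beam weight: 18.3 × 9.8 = 179.3 N down at 1.215 m → arm 0.235 m, τ = 179.3 × 0.235 = 42.14 N·m counterclockwise.
Bucket of sand: 17.4 × 9.8 = 170.5 N down at 0.476 m → arm 0.974 m, τ = 170.5 × 0.974 = 166.1 N·m counterclockwise.
Potted plant: 10.1 × 9.8 = 98.98 N down at 2.35 m → arm 0.9 m, τ = 98.98 × 0.9 = 89.08 N·m clockwise.
Lamp: 3.09 × 9.8 = 30.28 N down at 2.13 m → arm 0.68 m, τ = 30.28 × 0.68 = 20.59 N·m clockwise.
Net moment of existing loads = 98.57 N·m counterclockwise.
The box weighs 22 × 9.8 = 215.6 N and must supply an equal clockwise moment, so its lever arm about the pivot is 98.57 / 215.6 = 0.457 m.
That puts it at 1.45 + 0.457 = 1.91 m from the left end.

x ≈ 1.91 m from the left end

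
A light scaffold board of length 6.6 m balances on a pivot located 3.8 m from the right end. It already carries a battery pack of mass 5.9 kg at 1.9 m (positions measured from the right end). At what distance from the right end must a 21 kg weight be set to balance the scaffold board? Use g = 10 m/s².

About the pivot (at 3.8 m from the right end):
Battery pack: 5.9 × 10 = 59 N down at 1.9 m → arm 1.9 m, τ = 59 × 1.9 = 112.1 N·m clockwise.
Net moment of existing loads = 112.1 N·m clockwise.
The weight weighs 21 × 10 = 210 N and must supply an equal counterclockwise moment, so its lever arm about the pivot is 112.1 / 210 = 0.534 m.
That puts it at 3.8 + 0.534 = 4.33 m from the right end.

x ≈ 4.33 m from the right end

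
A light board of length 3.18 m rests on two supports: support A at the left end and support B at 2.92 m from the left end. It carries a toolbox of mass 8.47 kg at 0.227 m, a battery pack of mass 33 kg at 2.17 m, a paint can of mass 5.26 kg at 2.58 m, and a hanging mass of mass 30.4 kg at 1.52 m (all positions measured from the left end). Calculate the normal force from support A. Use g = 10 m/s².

R_A ≈ 315 N

Taking torques about support B:
Toolbox: 8.47 × 10 = 84.7 N down at 0.227 m → arm 2.693 m, τ = 84.7 × 2.693 = 228.1 N·m counterclockwise.
Battery pack: 33 × 10 = 330 N down at 2.17 m → arm 0.75 m, τ = 330 × 0.75 = 247.5 N·m counterclockwise.
Paint can: 5.26 × 10 = 52.6 N down at 2.58 m → arm 0.34 m, τ = 52.6 × 0.34 = 17.88 N·m counterclockwise.
Hanging mass: 30.4 × 10 = 304 N down at 1.52 m → arm 1.4 m, τ = 304 × 1.4 = 425.6 N·m counterclockwise.
Net load moment about support B = 919.1 N·m counterclockwise.
Reaction R at support A is upward at 0 m, arm 2.92 m → moment R × 2.92 clockwise.
For rotational equilibrium, R × 2.92 = 919.1, so R = 315 N.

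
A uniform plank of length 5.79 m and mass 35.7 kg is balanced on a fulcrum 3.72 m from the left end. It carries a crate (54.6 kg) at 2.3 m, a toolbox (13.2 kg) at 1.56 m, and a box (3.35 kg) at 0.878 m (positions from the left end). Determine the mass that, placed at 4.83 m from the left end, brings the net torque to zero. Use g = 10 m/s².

m ≈ 131 kg

Taking torques about the fulcrum (at 3.72 m from the left end):
Beam weight: 35.7 × 10 = 357 N down at 2.895 m → arm 0.825 m, τ = 357 × 0.825 = 294.5 N·m counterclockwise.
Crate: 54.6 × 10 = 546 N down at 2.3 m → arm 1.42 m, τ = 546 × 1.42 = 775.3 N·m counterclockwise.
Toolbox: 13.2 × 10 = 132 N down at 1.56 m → arm 2.16 m, τ = 132 × 2.16 = 285.1 N·m counterclockwise.
Box: 3.35 × 10 = 33.5 N down at 0.878 m → arm 2.842 m, τ = 33.5 × 2.842 = 95.21 N·m counterclockwise.
Net moment of known loads = 1450 N·m counterclockwise.
An unknown mass m at 4.83 m has arm 1.11 m; its moment is m·g·1.11 clockwise.
For rotational equilibrium, m × 10 × 1.11 = 1450, so m = 1450 / (10 × 1.11) = 131 kg.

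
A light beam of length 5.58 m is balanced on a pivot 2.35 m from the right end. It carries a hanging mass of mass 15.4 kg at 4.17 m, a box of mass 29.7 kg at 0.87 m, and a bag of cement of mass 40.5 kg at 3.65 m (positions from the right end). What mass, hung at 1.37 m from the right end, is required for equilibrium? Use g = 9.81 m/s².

m ≈ 37.5 kg

Sum moments about the pivot (at 2.35 m from the right end) (the support reaction has zero arm there).
Hanging mass: 15.4 × 9.81 = 151.1 N down at 4.17 m → arm 1.82 m, τ = 151.1 × 1.82 = 275 N·m counterclockwise.
Box: 29.7 × 9.81 = 291.4 N down at 0.87 m → arm 1.48 m, τ = 291.4 × 1.48 = 431.3 N·m clockwise.
Bag of cement: 40.5 × 9.81 = 397.3 N down at 3.65 m → arm 1.3 m, τ = 397.3 × 1.3 = 516.5 N·m counterclockwise.
Net moment of known loads = 360.2 N·m counterclockwise.
An unknown mass m at 1.37 m has arm 0.98 m; its moment is m·g·0.98 clockwise.
Balancing moments: m × 9.81 × 0.98 = 360.2, giving m = 360.2 / (9.81 × 0.98) = 37.5 kg.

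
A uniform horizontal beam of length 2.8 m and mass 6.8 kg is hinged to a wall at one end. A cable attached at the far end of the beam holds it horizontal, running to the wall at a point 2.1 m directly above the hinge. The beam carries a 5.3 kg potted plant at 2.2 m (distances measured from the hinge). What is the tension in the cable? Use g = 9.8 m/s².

Take moments about the hinge.
Beam weight: 6.8 × 9.8 = 66.64 N down at 1.4 m → arm 1.4 m, τ = 66.64 × 1.4 = 93.3 N·m clockwise.
Potted plant: 5.3 × 9.8 = 51.94 N down at 2.2 m → arm 2.2 m, τ = 51.94 × 2.2 = 114.3 N·m clockwise.
Total clockwise load moment = 207.6 N·m.
The cable tension T acts at 2.8 m; only its component perpendicular to the beam, T sinθ, produces torque. sinθ = h/√(h²+d²) = 2.1/√(2.1²+2.8²) = 0.6.
Στ = 0 ⇒ T × 2.8 × 0.6 = 207.6 ⇒ T = 207.6 / 1.68 = 124 N.

T ≈ 124 N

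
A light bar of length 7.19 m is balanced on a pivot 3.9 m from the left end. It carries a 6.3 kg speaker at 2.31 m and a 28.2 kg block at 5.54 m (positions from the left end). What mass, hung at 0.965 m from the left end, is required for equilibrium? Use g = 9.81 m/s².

Sum moments about the pivot (at 3.9 m from the left end) (the support reaction has zero arm there).
Speaker: 6.3 × 9.81 = 61.8 N down at 2.31 m → arm 1.59 m, τ = 61.8 × 1.59 = 98.26 N·m counterclockwise.
Block: 28.2 × 9.81 = 276.6 N down at 5.54 m → arm 1.64 m, τ = 276.6 × 1.64 = 453.6 N·m clockwise.
Net moment of known loads = 355.3 N·m clockwise.
An unknown mass m at 0.965 m has arm 2.935 m; its moment is m·g·2.935 counterclockwise.
Στ = 0 ⇒ m × 9.81 × 2.935 = 355.3 ⇒ m = 355.3 / (9.81 × 2.935) = 12.3 kg.

m ≈ 12.3 kg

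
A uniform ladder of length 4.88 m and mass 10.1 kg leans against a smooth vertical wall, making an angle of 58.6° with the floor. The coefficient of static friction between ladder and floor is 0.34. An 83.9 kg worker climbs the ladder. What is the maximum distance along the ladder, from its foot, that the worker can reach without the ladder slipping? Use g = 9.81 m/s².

d ≈ 2.75 m

Sum moments about the foot of the ladder (the floor normal and friction both act there and drop out).
Ladder weight 10.1×9.81 = 99.08 N acts at 2.44 m along the ladder; its horizontal arm is 2.44·cos58.6° = 1.271 m → τ = 125.9 N·m clockwise.
Worker weight 83.9×9.81 = 823.1 N at distance d → arm d·cos58.6° → τ = 823.1·d·0.521 clockwise.
Wall normal N at the top has arm L sinθ = 4.165 m counterclockwise, so Στ = 0 gives N·4.165 = 125.9 + 428.8·d.
ΣFy = 0 ⇒ N_floor = 922.2 N, so the maximum friction is μ_s·N_floor = 0.34×922.2 = 313.5 N. ΣFx = 0 ⇒ N_wall = f, so at the slipping point N = 313.5 N.
Substituting: 313.5×4.165 = 125.9 + 428.8·d ⇒ d = (1306 − 125.9) / 428.8 = 2.75 m.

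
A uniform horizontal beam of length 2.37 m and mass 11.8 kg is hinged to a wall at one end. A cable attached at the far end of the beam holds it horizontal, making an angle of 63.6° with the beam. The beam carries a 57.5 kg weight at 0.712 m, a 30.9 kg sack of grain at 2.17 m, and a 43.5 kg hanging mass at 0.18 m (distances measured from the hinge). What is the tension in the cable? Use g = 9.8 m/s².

T ≈ 599 N

Choose the hinge as the axis so the unknown hinge reaction has zero arm there.
Beam weight: 11.8 × 9.8 = 115.6 N down at 1.185 m → arm 1.185 m, τ = 115.6 × 1.185 = 137 N·m clockwise.
Weight: 57.5 × 9.8 = 563.5 N down at 0.712 m → arm 0.712 m, τ = 563.5 × 0.712 = 401.2 N·m clockwise.
Sack of grain: 30.9 × 9.8 = 302.8 N down at 2.17 m → arm 2.17 m, τ = 302.8 × 2.17 = 657.1 N·m clockwise.
Hanging mass: 43.5 × 9.8 = 426.3 N down at 0.18 m → arm 0.18 m, τ = 426.3 × 0.18 = 76.73 N·m clockwise.
Total clockwise load moment = 1272 N·m.
The cable tension T acts at 2.37 m; only its component perpendicular to the beam, T sinθ, produces torque. sin 63.6° = 0.8957.
For rotational equilibrium, T × 2.37 × 0.8957 = 1272, so T = 1272 / 2.123 = 599 N.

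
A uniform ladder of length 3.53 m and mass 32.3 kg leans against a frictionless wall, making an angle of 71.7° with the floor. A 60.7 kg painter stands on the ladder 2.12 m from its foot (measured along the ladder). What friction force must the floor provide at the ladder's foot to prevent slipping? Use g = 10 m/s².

f ≈ 174 N

About the foot of the ladder:
Ladder weight 32.3×10 = 323 N acts at 1.765 m along the ladder; its horizontal arm is 1.765·cos71.7° = 0.5542 m → τ = 179 N·m clockwise.
Painter: 60.7×10 = 607 N at 2.12 m → arm 0.6657 m → τ = 404.1 N·m clockwise.
Wall normal N acts horizontally at the top; its moment arm is the height L sinθ = 3.53·sin71.7° = 3.351 m, counterclockwise.
Setting net torque to zero: N × 3.351 = 583.1 → N = 174 N.
ΣFx = 0: friction at the foot balances the wall's push, so f = N_wall = 174 N.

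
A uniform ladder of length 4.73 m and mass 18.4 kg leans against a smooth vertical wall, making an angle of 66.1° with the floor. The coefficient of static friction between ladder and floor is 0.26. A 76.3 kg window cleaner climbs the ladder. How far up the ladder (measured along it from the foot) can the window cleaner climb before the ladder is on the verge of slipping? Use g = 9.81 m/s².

Sum moments about the foot of the ladder (the floor normal and friction both act there and drop out).
Ladder weight 18.4×9.81 = 180.5 N acts at 2.365 m along the ladder; its horizontal arm is 2.365·cos66.1° = 0.9582 m → τ = 173 N·m clockwise.
Window cleaner weight 76.3×9.81 = 748.5 N at distance d → arm d·cos66.1° → τ = 748.5·d·0.4051 clockwise.
Wall normal N at the top has arm L sinθ = 4.324 m counterclockwise, so Στ = 0 gives N·4.324 = 173 + 303.2·d.
ΣFy = 0 ⇒ N_floor = 929 N, so the maximum friction is μ_s·N_floor = 0.26×929 = 241.5 N. ΣFx = 0 ⇒ N_wall = f, so at the slipping point N = 241.5 N.
Substituting: 241.5×4.324 = 173 + 303.2·d ⇒ d = (1044 − 173) / 303.2 = 2.87 m.

d ≈ 2.87 m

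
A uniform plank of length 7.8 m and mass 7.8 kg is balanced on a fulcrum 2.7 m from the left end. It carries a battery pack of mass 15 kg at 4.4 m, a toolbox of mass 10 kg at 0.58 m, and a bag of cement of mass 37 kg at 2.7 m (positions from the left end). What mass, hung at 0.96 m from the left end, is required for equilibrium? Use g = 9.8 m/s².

m ≈ 7.85 kg

Choose the fulcrum (at 2.7 m from the left end) as the axis so the support reaction has zero arm there.
Beam weight: 7.8 × 9.8 = 76.44 N down at 3.9 m → arm 1.2 m, τ = 76.44 × 1.2 = 91.73 N·m clockwise.
Battery pack: 15 × 9.8 = 147 N down at 4.4 m → arm 1.7 m, τ = 147 × 1.7 = 249.9 N·m clockwise.
Toolbox: 10 × 9.8 = 98 N down at 0.58 m → arm 2.12 m, τ = 98 × 2.12 = 207.8 N·m counterclockwise.
Bag of cement: acts at the fulcrum, moment arm 0 → no torque.
Net moment of known loads = 133.8 N·m clockwise.
An unknown mass m at 0.96 m has arm 1.74 m; its moment is m·g·1.74 counterclockwise.
Στ = 0 ⇒ m × 9.8 × 1.74 = 133.8 ⇒ m = 133.8 / (9.8 × 1.74) = 7.85 kg.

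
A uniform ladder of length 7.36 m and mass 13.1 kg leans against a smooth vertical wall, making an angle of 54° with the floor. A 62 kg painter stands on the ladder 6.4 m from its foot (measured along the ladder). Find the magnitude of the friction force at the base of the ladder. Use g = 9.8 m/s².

Take moments about the foot of the ladder.
Ladder weight 13.1×9.8 = 128.4 N acts at 3.68 m along the ladder; its horizontal arm is 3.68·cos54° = 2.163 m → τ = 277.7 N·m clockwise.
Painter: 62×9.8 = 607.6 N at 6.4 m → arm 3.762 m → τ = 2286 N·m clockwise.
Wall normal N acts horizontally at the top; its moment arm is the height L sinθ = 7.36·sin54° = 5.954 m, counterclockwise.
For rotational equilibrium, N × 5.954 = 2564, so N = 431 N.
ΣFx = 0: friction at the foot balances the wall's push, so f = N_wall = 431 N.

f ≈ 431 N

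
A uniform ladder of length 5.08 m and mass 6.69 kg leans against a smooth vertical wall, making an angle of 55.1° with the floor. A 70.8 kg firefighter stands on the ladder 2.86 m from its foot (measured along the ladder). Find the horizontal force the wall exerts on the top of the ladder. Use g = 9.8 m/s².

Sum moments about the foot of the ladder (the floor normal and friction both act there and drop out).
Ladder weight 6.69×9.8 = 65.56 N acts at 2.54 m along the ladder; its horizontal arm is 2.54·cos55.1° = 1.453 m → τ = 95.26 N·m clockwise.
Firefighter: 70.8×9.8 = 693.8 N at 2.86 m → arm 1.636 m → τ = 1135 N·m clockwise.
Wall normal N acts horizontally at the top; its moment arm is the height L sinθ = 5.08·sin55.1° = 4.166 m, counterclockwise.
Balancing moments: N × 4.166 = 1230, giving N = 295 N.

N_wall ≈ 295 N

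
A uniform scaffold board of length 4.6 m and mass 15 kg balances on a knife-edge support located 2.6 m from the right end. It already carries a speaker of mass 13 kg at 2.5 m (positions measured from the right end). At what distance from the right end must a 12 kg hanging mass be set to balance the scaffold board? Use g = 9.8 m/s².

Sum moments about the knife-edge support (at 2.6 m from the right end) (the support reaction has zero arm there).
Beam weight: 15 × 9.8 = 147 N down at 2.3 m → arm 0.3 m, τ = 147 × 0.3 = 44.1 N·m clockwise.
Speaker: 13 × 9.8 = 127.4 N down at 2.5 m → arm 0.1 m, τ = 127.4 × 0.1 = 12.74 N·m clockwise.
Net moment of existing loads = 56.84 N·m clockwise.
The hanging mass weighs 12 × 9.8 = 117.6 N and must supply an equal counterclockwise moment, so its lever arm about the knife-edge support is 56.84 / 117.6 = 0.483 m.
That puts it at 2.6 + 0.483 = 3.08 m from the right end.

x ≈ 3.08 m from the right end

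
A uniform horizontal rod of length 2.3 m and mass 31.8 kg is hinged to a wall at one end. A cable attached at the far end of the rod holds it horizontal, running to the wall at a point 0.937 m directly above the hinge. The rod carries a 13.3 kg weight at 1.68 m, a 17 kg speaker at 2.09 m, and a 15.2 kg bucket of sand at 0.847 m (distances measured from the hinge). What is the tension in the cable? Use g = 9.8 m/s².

T ≈ 1210 N

Take moments about the hinge.
Beam weight: 31.8 × 9.8 = 311.6 N down at 1.15 m → arm 1.15 m, τ = 311.6 × 1.15 = 358.3 N·m clockwise.
Weight: 13.3 × 9.8 = 130.3 N down at 1.68 m → arm 1.68 m, τ = 130.3 × 1.68 = 218.9 N·m clockwise.
Speaker: 17 × 9.8 = 166.6 N down at 2.09 m → arm 2.09 m, τ = 166.6 × 2.09 = 348.2 N·m clockwise.
Bucket of sand: 15.2 × 9.8 = 149 N down at 0.847 m → arm 0.847 m, τ = 149 × 0.847 = 126.2 N·m clockwise.
Total clockwise load moment = 1052 N·m.
The cable tension T acts at 2.3 m; only its component perpendicular to the rod, T sinθ, produces torque. sinθ = h/√(h²+d²) = 0.937/√(0.937²+2.3²) = 0.3773.
For rotational equilibrium, T × 2.3 × 0.3773 = 1052, so T = 1052 / 0.8678 = 1210 N.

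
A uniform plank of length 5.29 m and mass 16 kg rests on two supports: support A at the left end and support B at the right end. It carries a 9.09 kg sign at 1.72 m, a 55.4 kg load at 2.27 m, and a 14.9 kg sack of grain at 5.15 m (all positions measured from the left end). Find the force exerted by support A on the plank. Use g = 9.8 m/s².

R_A ≈ 452 N

Sum moments about support B (its reaction then has zero moment arm).
Beam weight: 16 × 9.8 = 156.8 N down at 2.645 m → arm 2.645 m, τ = 156.8 × 2.645 = 414.7 N·m counterclockwise.
Sign: 9.09 × 9.8 = 89.08 N down at 1.72 m → arm 3.57 m, τ = 89.08 × 3.57 = 318 N·m counterclockwise.
Load: 55.4 × 9.8 = 542.9 N down at 2.27 m → arm 3.02 m, τ = 542.9 × 3.02 = 1640 N·m counterclockwise.
Sack of grain: 14.9 × 9.8 = 146 N down at 5.15 m → arm 0.14 m, τ = 146 × 0.14 = 20.44 N·m counterclockwise.
Net load moment about support B = 2393 N·m counterclockwise.
Reaction R at support A is upward at 0 m, arm 5.29 m → moment R × 5.29 clockwise.
Στ = 0 ⇒ R × 5.29 = 2393 ⇒ R = 452 N.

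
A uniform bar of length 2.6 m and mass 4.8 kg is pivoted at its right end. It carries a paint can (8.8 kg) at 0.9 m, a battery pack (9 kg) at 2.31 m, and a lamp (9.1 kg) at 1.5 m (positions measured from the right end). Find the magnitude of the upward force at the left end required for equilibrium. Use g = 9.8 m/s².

Take moments about the right end.
Beam weight: 4.8 × 9.8 = 47.04 N down at 1.3 m → arm 1.3 m, τ = 47.04 × 1.3 = 61.15 N·m counterclockwise.
Paint can: 8.8 × 9.8 = 86.24 N down at 0.9 m → arm 0.9 m, τ = 86.24 × 0.9 = 77.62 N·m counterclockwise.
Battery pack: 9 × 9.8 = 88.2 N down at 2.31 m → arm 2.31 m, τ = 88.2 × 2.31 = 203.7 N·m counterclockwise.
Lamp: 9.1 × 9.8 = 89.18 N down at 1.5 m → arm 1.5 m, τ = 89.18 × 1.5 = 133.8 N·m counterclockwise.
Net moment of the loads = 476.3 N·m counterclockwise.
The upward force F acts at the left end, arm 2.6 m, giving F × 2.6 clockwise.
For rotational equilibrium, F × 2.6 = 476.3, so F = 476.3 / 2.6 = 183 N.

F ≈ 183 N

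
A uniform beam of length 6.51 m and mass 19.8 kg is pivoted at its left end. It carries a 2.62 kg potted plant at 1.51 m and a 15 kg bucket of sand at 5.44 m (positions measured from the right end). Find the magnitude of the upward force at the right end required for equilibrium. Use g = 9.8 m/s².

F ≈ 141 N

Sum moments about the left end (the unknown pivot reaction has zero arm there).
Beam weight: 19.8 × 9.8 = 194 N down at 3.255 m → arm 3.255 m, τ = 194 × 3.255 = 631.5 N·m clockwise.
Potted plant: 2.62 × 9.8 = 25.68 N down at 1.51 m → arm 5 m, τ = 25.68 × 5 = 128.4 N·m clockwise.
Bucket of sand: 15 × 9.8 = 147 N down at 5.44 m → arm 1.07 m, τ = 147 × 1.07 = 157.3 N·m clockwise.
Net moment of the loads = 917.2 N·m clockwise.
The upward force F acts at the right end, arm 6.51 m, giving F × 6.51 counterclockwise.
For rotational equilibrium, F × 6.51 = 917.2, so F = 917.2 / 6.51 = 141 N.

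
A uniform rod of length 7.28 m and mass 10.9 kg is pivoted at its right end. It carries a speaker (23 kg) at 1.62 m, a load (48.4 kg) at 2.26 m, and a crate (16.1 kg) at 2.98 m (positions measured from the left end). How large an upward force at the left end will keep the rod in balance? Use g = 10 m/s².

About the right end:
Beam weight: 10.9 × 10 = 109 N down at 3.64 m → arm 3.64 m, τ = 109 × 3.64 = 396.8 N·m counterclockwise.
Speaker: 23 × 10 = 230 N down at 1.62 m → arm 5.66 m, τ = 230 × 5.66 = 1302 N·m counterclockwise.
Load: 48.4 × 10 = 484 N down at 2.26 m → arm 5.02 m, τ = 484 × 5.02 = 2430 N·m counterclockwise.
Crate: 16.1 × 10 = 161 N down at 2.98 m → arm 4.3 m, τ = 161 × 4.3 = 692.3 N·m counterclockwise.
Net moment of the loads = 4821 N·m counterclockwise.
The upward force F acts at the left end, arm 7.28 m, giving F × 7.28 clockwise.
Στ = 0 ⇒ F × 7.28 = 4821 ⇒ F = 4821 / 7.28 = 662 N.

F ≈ 662 N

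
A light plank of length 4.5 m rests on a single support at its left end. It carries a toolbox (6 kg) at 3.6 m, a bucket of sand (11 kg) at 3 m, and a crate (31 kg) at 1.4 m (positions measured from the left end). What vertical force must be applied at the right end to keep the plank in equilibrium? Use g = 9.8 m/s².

F ≈ 213 N

Take moments about the left end.
Toolbox: 6 × 9.8 = 58.8 N down at 3.6 m → arm 3.6 m, τ = 58.8 × 3.6 = 211.7 N·m clockwise.
Bucket of sand: 11 × 9.8 = 107.8 N down at 3 m → arm 3 m, τ = 107.8 × 3 = 323.4 N·m clockwise.
Crate: 31 × 9.8 = 303.8 N down at 1.4 m → arm 1.4 m, τ = 303.8 × 1.4 = 425.3 N·m clockwise.
Net moment of the loads = 960.4 N·m clockwise.
The upward force F acts at the right end, arm 4.5 m, giving F × 4.5 counterclockwise.
For rotational equilibrium, F × 4.5 = 960.4, so F = 960.4 / 4.5 = 213 N.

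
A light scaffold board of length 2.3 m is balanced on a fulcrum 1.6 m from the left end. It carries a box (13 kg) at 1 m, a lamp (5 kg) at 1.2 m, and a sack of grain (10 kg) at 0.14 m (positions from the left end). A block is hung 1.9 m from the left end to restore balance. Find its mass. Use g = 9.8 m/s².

m ≈ 81.3 kg

Take moments about the fulcrum (at 1.6 m from the left end).
Box: 13 × 9.8 = 127.4 N down at 1 m → arm 0.6 m, τ = 127.4 × 0.6 = 76.44 N·m counterclockwise.
Lamp: 5 × 9.8 = 49 N down at 1.2 m → arm 0.4 m, τ = 49 × 0.4 = 19.6 N·m counterclockwise.
Sack of grain: 10 × 9.8 = 98 N down at 0.14 m → arm 1.46 m, τ = 98 × 1.46 = 143.1 N·m counterclockwise.
Net moment of known loads = 239.1 N·m counterclockwise.
An unknown mass m at 1.9 m has arm 0.3 m; its moment is m·g·0.3 clockwise.
For rotational equilibrium, m × 9.8 × 0.3 = 239.1, so m = 239.1 / (9.8 × 0.3) = 81.3 kg.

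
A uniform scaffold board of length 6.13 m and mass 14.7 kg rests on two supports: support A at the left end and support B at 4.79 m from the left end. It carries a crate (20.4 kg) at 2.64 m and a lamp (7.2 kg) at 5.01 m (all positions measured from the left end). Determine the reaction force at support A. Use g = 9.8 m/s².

Sum moments about support B (its reaction then has zero moment arm).
Beam weight: 14.7 × 9.8 = 144.1 N down at 3.065 m → arm 1.725 m, τ = 144.1 × 1.725 = 248.6 N·m counterclockwise.
Crate: 20.4 × 9.8 = 199.9 N down at 2.64 m → arm 2.15 m, τ = 199.9 × 2.15 = 429.8 N·m counterclockwise.
Lamp: 7.2 × 9.8 = 70.56 N down at 5.01 m → arm 0.22 m, τ = 70.56 × 0.22 = 15.52 N·m clockwise.
Net load moment about support B = 662.9 N·m counterclockwise.
Reaction R at support A is upward at 0 m, arm 4.79 m → moment R × 4.79 clockwise.
For rotational equilibrium, R × 4.79 = 662.9, so R = 138 N.

R_A ≈ 138 N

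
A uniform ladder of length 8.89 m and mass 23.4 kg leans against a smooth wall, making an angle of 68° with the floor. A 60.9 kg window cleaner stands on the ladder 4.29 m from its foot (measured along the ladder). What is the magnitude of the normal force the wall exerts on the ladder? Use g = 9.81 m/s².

Sum moments about the foot of the ladder (the floor normal and friction both act there and drop out).
Ladder weight 23.4×9.81 = 229.6 N acts at 4.445 m along the ladder; its horizontal arm is 4.445·cos68° = 1.665 m → τ = 382.3 N·m clockwise.
Window cleaner: 60.9×9.81 = 597.4 N at 4.29 m → arm 1.607 m → τ = 960 N·m clockwise.
Wall normal N acts horizontally at the top; its moment arm is the height L sinθ = 8.89·sin68° = 8.243 m, counterclockwise.
For rotational equilibrium, N × 8.243 = 1342, so N = 163 N.

N_wall ≈ 163 N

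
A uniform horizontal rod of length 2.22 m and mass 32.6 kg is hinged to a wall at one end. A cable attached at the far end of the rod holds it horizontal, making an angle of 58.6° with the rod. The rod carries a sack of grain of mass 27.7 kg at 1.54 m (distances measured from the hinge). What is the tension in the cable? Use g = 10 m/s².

Choose the hinge as the axis so the unknown hinge reaction has zero arm there.
Beam weight: 32.6 × 10 = 326 N down at 1.11 m → arm 1.11 m, τ = 326 × 1.11 = 361.9 N·m clockwise.
Sack of grain: 27.7 × 10 = 277 N down at 1.54 m → arm 1.54 m, τ = 277 × 1.54 = 426.6 N·m clockwise.
Total clockwise load moment = 788.5 N·m.
The cable tension T acts at 2.22 m; only its component perpendicular to the rod, T sinθ, produces torque. sin 58.6° = 0.8536.
Setting net torque to zero: T × 2.22 × 0.8536 = 788.5 → T = 788.5 / 1.895 = 416 N.

T ≈ 416 N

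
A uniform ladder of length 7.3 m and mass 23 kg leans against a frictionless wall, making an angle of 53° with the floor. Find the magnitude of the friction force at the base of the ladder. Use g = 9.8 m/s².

f ≈ 84.9 N

Take moments about the foot of the ladder.
Ladder weight 23×9.8 = 225.4 N acts at 3.65 m along the ladder; its horizontal arm is 3.65·cos53° = 2.197 m → τ = 495.2 N·m clockwise.
Wall normal N acts horizontally at the top; its moment arm is the height L sinθ = 7.3·sin53° = 5.83 m, counterclockwise.
Balancing moments: N × 5.83 = 495.2, giving N = 84.9 N.
ΣFx = 0: friction at the foot balances the wall's push, so f = N_wall = 84.9 N.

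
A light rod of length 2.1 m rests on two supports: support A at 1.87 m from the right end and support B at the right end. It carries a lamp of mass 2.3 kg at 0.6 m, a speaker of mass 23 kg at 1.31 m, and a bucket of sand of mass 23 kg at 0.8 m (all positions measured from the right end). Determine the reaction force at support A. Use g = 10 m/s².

R_A ≈ 267 N

Choose support B as the axis so its reaction then has zero moment arm.
Lamp: 2.3 × 10 = 23 N down at 0.6 m → arm 0.6 m, τ = 23 × 0.6 = 13.8 N·m counterclockwise.
Speaker: 23 × 10 = 230 N down at 1.31 m → arm 1.31 m, τ = 230 × 1.31 = 301.3 N·m counterclockwise.
Bucket of sand: 23 × 10 = 230 N down at 0.8 m → arm 0.8 m, τ = 230 × 0.8 = 184 N·m counterclockwise.
Net load moment about support B = 499.1 N·m counterclockwise.
Reaction R at support A is upward at 1.87 m, arm 1.87 m → moment R × 1.87 clockwise.
Στ = 0 ⇒ R × 1.87 = 499.1 ⇒ R = 267 N.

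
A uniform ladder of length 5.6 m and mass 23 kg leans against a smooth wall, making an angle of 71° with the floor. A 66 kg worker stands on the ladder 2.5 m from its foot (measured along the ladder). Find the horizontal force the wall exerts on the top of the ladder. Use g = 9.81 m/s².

N_wall ≈ 138 N

About the foot of the ladder:
Ladder weight 23×9.81 = 225.6 N acts at 2.8 m along the ladder; its horizontal arm is 2.8·cos71° = 0.9116 m → τ = 205.7 N·m clockwise.
Worker: 66×9.81 = 647.5 N at 2.5 m → arm 0.8139 m → τ = 527 N·m clockwise.
Wall normal N acts horizontally at the top; its moment arm is the height L sinθ = 5.6·sin71° = 5.295 m, counterclockwise.
For rotational equilibrium, N × 5.295 = 732.7, so N = 138 N.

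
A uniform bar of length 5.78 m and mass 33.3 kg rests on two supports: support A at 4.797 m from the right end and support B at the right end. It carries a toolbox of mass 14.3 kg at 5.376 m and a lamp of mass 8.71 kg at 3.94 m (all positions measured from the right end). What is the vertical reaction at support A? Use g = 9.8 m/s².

R_A ≈ 424 N

Taking torques about support B:
Beam weight: 33.3 × 9.8 = 326.3 N down at 2.89 m → arm 2.89 m, τ = 326.3 × 2.89 = 943 N·m counterclockwise.
Toolbox: 14.3 × 9.8 = 140.1 N down at 5.376 m → arm 5.376 m, τ = 140.1 × 5.376 = 753.2 N·m counterclockwise.
Lamp: 8.71 × 9.8 = 85.36 N down at 3.94 m → arm 3.94 m, τ = 85.36 × 3.94 = 336.3 N·m counterclockwise.
Net load moment about support B = 2032 N·m counterclockwise.
Reaction R at support A is upward at 4.797 m, arm 4.797 m → moment R × 4.797 clockwise.
Setting net torque to zero: R × 4.797 = 2032 → R = 424 N.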